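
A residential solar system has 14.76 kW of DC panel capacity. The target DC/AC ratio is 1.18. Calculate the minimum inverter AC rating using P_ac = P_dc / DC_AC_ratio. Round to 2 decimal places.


The inverter AC capacity is determined by the DC/AC ratio.
Given: P_dc = 14.76 kW, DC/AC ratio = 1.18
P_ac = P_dc / ratio = 14.76 / 1.18
P_ac = 12.51 kW

12.51


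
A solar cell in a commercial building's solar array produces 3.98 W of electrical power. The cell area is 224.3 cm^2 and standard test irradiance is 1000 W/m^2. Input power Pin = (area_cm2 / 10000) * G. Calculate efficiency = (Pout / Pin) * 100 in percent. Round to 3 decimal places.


First compute the input power:
  Pin = area_cm2 / 10000 * G = 224.3 / 10000 * 1000 = 22.43 W
Then compute efficiency:
  Efficiency = (Pout / Pin) * 100 = (3.98 / 22.43) * 100
  Efficiency = 17.744%

17.744


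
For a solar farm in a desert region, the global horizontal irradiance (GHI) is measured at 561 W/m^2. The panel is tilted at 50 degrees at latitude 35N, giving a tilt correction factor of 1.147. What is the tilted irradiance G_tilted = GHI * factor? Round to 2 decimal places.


Identify the given values:
  GHI = 561 W/m^2, tilt correction factor = 1.147
Apply the formula G_tilted = GHI * factor:
  G_tilted = 561 * 1.147
  G_tilted = 643.47 W/m^2

643.47


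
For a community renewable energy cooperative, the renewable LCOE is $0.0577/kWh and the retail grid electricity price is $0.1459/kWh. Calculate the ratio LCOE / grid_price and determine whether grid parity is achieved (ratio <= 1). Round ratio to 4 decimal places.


Compare LCOE to grid price:
  LCOE = $0.0577/kWh, Grid price = $0.1459/kWh
  Ratio = LCOE / grid_price = 0.0577 / 0.1459 = 0.3955
  Grid parity achieved (ratio <= 1)? yes

0.3955


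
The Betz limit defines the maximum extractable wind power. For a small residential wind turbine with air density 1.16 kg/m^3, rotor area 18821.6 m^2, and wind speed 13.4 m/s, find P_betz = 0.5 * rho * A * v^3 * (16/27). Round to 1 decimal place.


The Betz coefficient Cp_max = 16/27 = 0.5926
v^3 = 13.4^3 = 2406.104
P_betz = 0.5 * rho * A * v^3 * Cp_max
P_betz = 0.5 * 1.16 * 18821.6 * 2406.104 * 0.5926
P_betz = 15565215.8 W

15565215.8


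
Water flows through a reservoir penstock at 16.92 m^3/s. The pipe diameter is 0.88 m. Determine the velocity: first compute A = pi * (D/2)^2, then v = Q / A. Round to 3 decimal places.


Compute pipe cross-sectional area:
  A = pi * (D/2)^2 = pi * (0.88/2)^2 = 0.6082 m^2
Calculate velocity:
  v = Q / A = 16.92 / 0.6082
  v = 27.819 m/s

27.819


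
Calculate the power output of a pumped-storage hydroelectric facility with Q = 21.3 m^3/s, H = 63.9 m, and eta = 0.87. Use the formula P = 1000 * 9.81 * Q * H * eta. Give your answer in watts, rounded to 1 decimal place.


Apply the hydropower formula P = rho * g * Q * H * eta
rho * g = 1000 * 9.81 = 9810.0
P = 9810.0 * 21.3 * 63.9 * 0.87
P = 11616324.1 W

11616324.1


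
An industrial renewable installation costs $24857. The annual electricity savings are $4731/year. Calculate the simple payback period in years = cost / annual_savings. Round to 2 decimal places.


Simple payback period = initial cost / annual savings
Payback = 24857 / 4731
Payback = 5.25 years

5.25


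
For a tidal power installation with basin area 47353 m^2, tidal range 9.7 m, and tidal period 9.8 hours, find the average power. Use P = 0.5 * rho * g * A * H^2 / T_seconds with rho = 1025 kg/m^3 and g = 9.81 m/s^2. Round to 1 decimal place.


Convert period to seconds: T = 9.8 * 3600 = 35280.0 s
H^2 = 9.7^2 = 94.09
P = 0.5 * rho * g * A * H^2 / T
P = 0.5 * 1025 * 9.81 * 47353 * 94.09 / 35280.0
P = 634929.2 W

634929.2


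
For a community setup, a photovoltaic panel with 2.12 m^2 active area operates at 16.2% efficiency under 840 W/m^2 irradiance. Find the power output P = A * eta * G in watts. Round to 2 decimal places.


Use the solar power formula P = A * eta * G.
Given: A = 2.12 m^2, eta = 0.162, G = 840 W/m^2
P = 2.12 * 0.162 * 840
P = 288.49 W

288.49


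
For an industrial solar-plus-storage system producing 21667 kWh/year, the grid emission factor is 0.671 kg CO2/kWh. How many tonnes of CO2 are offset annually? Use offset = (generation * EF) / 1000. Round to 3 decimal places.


CO2 offset in kg = generation * emission_factor
CO2 offset = 21667 * 0.671 = 14538.56 kg
Convert to tonnes:
  CO2 offset = 14538.56 / 1000 = 14.539 tonnes

14.539


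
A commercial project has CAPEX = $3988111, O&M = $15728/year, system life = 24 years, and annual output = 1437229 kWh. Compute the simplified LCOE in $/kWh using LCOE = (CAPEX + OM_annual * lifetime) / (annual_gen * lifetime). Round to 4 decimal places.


Total cost = CAPEX + OM * lifetime = 3988111 + 15728 * 24 = 3988111 + 377472 = 4365583
Total generation = annual * lifetime = 1437229 * 24 = 34493496 kWh
LCOE = 4365583 / 34493496
LCOE = 0.1266 $/kWh

0.1266


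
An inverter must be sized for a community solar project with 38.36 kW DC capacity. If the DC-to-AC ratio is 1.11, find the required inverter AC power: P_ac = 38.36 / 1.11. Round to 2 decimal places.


The inverter AC capacity is determined by the DC/AC ratio.
Given: P_dc = 38.36 kW, DC/AC ratio = 1.11
P_ac = P_dc / ratio = 38.36 / 1.11
P_ac = 34.56 kW

34.56


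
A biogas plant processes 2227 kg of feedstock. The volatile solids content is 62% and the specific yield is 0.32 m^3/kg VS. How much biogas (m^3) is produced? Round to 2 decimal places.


Compute volatile solids:
  VS = mass * VS_fraction = 2227 * 0.62 = 1380.74 kg
Calculate biogas volume:
  Biogas = VS * specific_yield = 1380.74 * 0.32
  Biogas = 441.84 m^3

441.84


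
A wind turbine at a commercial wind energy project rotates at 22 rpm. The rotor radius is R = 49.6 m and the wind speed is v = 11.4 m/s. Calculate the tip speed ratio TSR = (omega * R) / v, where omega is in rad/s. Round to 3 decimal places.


Convert rotational speed to rad/s:
  omega = 22 * 2 * pi / 60 = 2.3038 rad/s
Compute tip speed:
  v_tip = omega * R = 2.3038 * 49.6 = 114.27 m/s
Tip speed ratio:
  TSR = v_tip / v_wind = 114.27 / 11.4 = 10.024

10.024


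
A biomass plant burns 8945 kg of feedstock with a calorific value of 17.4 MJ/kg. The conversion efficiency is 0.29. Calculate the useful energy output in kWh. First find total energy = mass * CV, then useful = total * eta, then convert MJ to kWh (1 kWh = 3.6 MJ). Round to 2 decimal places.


Total energy = mass * CV = 8945 * 17.4 = 155643.0 MJ
Useful energy = total * eta = 155643.0 * 0.29 = 45136.47 MJ
Convert to kWh: 45136.47 / 3.6
Useful energy = 12537.91 kWh

12537.91


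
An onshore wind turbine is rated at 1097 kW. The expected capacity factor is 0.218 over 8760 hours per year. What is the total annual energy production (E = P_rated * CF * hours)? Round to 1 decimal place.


Annual energy = rated_kW * capacity_factor * hours_per_year
Given: P_rated = 1097 kW, CF = 0.218, hours = 8760
E = 1097 * 0.218 * 8760
E = 2094919.0 kWh

2094919.0


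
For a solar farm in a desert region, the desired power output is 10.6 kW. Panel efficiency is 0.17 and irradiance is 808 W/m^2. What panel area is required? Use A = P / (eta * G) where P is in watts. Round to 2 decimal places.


Convert target power to watts: P = 10.6 * 1000 = 10600.0 W
Compute denominator: eta * G = 0.17 * 808 = 137.36
Required area A = P / (eta * G) = 10600.0 / 137.36
A = 77.17 m^2

77.17


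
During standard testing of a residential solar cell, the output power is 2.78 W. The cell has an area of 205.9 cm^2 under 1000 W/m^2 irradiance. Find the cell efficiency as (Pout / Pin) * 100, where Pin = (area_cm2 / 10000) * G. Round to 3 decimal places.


First compute the input power:
  Pin = area_cm2 / 10000 * G = 205.9 / 10000 * 1000 = 20.59 W
Then compute efficiency:
  Efficiency = (Pout / Pin) * 100 = (2.78 / 20.59) * 100
  Efficiency = 13.502%

13.502


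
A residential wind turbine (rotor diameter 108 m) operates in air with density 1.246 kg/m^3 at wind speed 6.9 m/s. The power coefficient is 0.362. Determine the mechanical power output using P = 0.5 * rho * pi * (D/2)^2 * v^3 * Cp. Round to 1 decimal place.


Step 1 -- Compute swept area:
  A = pi * (D/2)^2 = pi * (108/2)^2 = 9160.88 m^2
Step 2 -- Apply wind power equation:
  P = 0.5 * rho * A * v^3 * Cp
  v^3 = 6.9^3 = 328.509
  P = 0.5 * 1.246 * 9160.88 * 328.509 * 0.362
  P = 678705.4 W

678705.4


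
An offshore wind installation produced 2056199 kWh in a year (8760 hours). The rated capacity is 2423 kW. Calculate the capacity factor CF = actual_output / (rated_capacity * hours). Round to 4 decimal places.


Capacity factor = actual output / maximum possible output
Maximum possible = rated * hours = 2423 * 8760 = 21225480 kWh
CF = 2056199 / 21225480
CF = 0.0969

0.0969


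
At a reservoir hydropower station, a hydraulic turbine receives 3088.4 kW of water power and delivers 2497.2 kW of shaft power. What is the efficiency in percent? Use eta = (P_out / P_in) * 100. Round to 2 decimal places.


Turbine efficiency = (output power / input power) * 100
eta = (2497.2 / 3088.4) * 100
eta = 80.86%

80.86


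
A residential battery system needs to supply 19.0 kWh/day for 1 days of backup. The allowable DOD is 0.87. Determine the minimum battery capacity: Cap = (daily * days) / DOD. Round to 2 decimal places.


Total energy needed = daily * days = 19.0 * 1 = 19.0 kWh
Account for depth of discharge:
  Cap = total_energy / DOD = 19.0 / 0.87
  Cap = 21.84 kWh

21.84


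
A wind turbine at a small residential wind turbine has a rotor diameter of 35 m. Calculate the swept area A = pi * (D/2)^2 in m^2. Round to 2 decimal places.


Compute the rotor radius:
  r = D / 2 = 35 / 2 = 17.5 m
Calculate swept area:
  A = pi * r^2 = pi * 17.5^2
  A = 962.11 m^2

962.11


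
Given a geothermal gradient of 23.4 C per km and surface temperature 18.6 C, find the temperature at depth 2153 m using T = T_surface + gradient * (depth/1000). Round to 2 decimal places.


Convert depth to km: 2153 / 1000 = 2.153 km
Temperature increase = gradient * depth_km = 23.4 * 2.153 = 50.38 C
Temperature at depth = T_surface + delta_T = 18.6 + 50.38
T = 68.98 C

68.98


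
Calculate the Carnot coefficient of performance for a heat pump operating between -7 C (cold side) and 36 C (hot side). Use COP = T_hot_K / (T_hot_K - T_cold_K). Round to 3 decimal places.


Convert to Kelvin:
  T_hot = 36 + 273.15 = 309.15 K
  T_cold = -7 + 273.15 = 266.15 K
Apply Carnot COP formula:
  COP = T_hot_K / (T_hot_K - T_cold_K) = 309.15 / 43.0
  COP = 7.190

7.190


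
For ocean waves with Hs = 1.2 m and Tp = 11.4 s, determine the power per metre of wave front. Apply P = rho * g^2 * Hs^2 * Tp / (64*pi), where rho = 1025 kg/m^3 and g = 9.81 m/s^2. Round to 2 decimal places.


Apply wave power formula:
  g^2 = 9.81^2 = 96.2361
  Hs^2 = 1.2^2 = 1.44
  Numerator = rho * g^2 * Hs^2 * Tp = 1025 * 96.2361 * 1.44 * 11.4 = 1619307.11
  Denominator = 64 * pi = 201.0619
  P = 1619307.11 / 201.0619 = 8053.77 W/m

8053.77


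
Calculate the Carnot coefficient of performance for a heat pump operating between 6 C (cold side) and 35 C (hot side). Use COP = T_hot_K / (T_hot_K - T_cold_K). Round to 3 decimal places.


Convert to Kelvin:
  T_hot = 35 + 273.15 = 308.15 K
  T_cold = 6 + 273.15 = 279.15 K
Apply Carnot COP formula:
  COP = T_hot_K / (T_hot_K - T_cold_K) = 308.15 / 29.0
  COP = 10.626

10.626


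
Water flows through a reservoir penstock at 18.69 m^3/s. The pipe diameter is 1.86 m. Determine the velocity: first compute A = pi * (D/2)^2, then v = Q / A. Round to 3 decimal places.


Compute pipe cross-sectional area:
  A = pi * (D/2)^2 = pi * (1.86/2)^2 = 2.7172 m^2
Calculate velocity:
  v = Q / A = 18.69 / 2.7172
  v = 6.878 m/s

6.878


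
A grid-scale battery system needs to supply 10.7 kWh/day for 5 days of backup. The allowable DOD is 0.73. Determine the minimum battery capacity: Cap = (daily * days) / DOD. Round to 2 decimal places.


Total energy needed = daily * days = 10.7 * 5 = 53.5 kWh
Account for depth of discharge:
  Cap = total_energy / DOD = 53.5 / 0.73
  Cap = 73.29 kWh

73.29


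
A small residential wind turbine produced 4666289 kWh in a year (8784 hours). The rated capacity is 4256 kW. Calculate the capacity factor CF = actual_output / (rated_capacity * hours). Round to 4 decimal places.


Capacity factor = actual output / maximum possible output
Maximum possible = rated * hours = 4256 * 8784 = 37384704 kWh
CF = 4666289 / 37384704
CF = 0.1248

0.1248


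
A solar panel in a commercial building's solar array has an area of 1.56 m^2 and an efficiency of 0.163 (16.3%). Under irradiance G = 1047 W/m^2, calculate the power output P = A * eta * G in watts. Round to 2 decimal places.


Use the solar power formula P = A * eta * G.
Given: A = 1.56 m^2, eta = 0.163, G = 1047 W/m^2
P = 1.56 * 0.163 * 1047
P = 266.23 W

266.23


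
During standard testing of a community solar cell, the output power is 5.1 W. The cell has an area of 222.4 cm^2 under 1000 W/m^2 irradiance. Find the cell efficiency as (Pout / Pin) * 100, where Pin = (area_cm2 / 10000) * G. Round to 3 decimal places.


First compute the input power:
  Pin = area_cm2 / 10000 * G = 222.4 / 10000 * 1000 = 22.24 W
Then compute efficiency:
  Efficiency = (Pout / Pin) * 100 = (5.1 / 22.24) * 100
  Efficiency = 22.932%

22.932


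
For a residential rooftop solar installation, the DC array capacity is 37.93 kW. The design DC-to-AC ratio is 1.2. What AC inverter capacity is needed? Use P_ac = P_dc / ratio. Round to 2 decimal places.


The inverter AC capacity is determined by the DC/AC ratio.
Given: P_dc = 37.93 kW, DC/AC ratio = 1.2
P_ac = P_dc / ratio = 37.93 / 1.2
P_ac = 31.61 kW

31.61


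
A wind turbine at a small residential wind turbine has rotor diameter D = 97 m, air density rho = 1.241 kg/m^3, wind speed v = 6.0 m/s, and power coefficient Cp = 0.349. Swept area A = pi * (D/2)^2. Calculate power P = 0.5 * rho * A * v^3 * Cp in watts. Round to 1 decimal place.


Step 1 -- Compute swept area:
  A = pi * (D/2)^2 = pi * (97/2)^2 = 7389.81 m^2
Step 2 -- Apply wind power equation:
  P = 0.5 * rho * A * v^3 * Cp
  v^3 = 6.0^3 = 216.0
  P = 0.5 * 1.241 * 7389.81 * 216.0 * 0.349
  P = 345664.1 W

345664.1


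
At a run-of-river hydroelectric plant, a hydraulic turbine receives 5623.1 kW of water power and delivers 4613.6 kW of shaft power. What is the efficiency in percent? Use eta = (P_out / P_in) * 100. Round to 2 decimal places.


Turbine efficiency = (output power / input power) * 100
eta = (4613.6 / 5623.1) * 100
eta = 82.05%

82.05


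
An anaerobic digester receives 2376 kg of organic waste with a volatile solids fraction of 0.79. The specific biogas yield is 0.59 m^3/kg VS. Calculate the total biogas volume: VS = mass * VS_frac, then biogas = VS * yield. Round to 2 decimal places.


Compute volatile solids:
  VS = mass * VS_fraction = 2376 * 0.79 = 1877.04 kg
Calculate biogas volume:
  Biogas = VS * specific_yield = 1877.04 * 0.59
  Biogas = 1107.45 m^3

1107.45


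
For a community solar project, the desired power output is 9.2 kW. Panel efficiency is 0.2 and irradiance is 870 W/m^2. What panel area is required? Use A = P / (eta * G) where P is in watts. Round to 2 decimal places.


Convert target power to watts: P = 9.2 * 1000 = 9200.0 W
Compute denominator: eta * G = 0.2 * 870 = 174.0
Required area A = P / (eta * G) = 9200.0 / 174.0
A = 52.87 m^2

52.87


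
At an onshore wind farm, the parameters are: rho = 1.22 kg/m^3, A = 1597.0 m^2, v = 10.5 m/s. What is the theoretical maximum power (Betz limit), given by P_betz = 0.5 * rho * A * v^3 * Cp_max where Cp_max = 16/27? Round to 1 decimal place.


The Betz coefficient Cp_max = 16/27 = 0.5926
v^3 = 10.5^3 = 1157.625
P_betz = 0.5 * rho * A * v^3 * Cp_max
P_betz = 0.5 * 1.22 * 1597.0 * 1157.625 * 0.5926
P_betz = 668280.6 W

668280.6


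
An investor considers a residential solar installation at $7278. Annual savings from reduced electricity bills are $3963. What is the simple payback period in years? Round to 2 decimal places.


Simple payback period = initial cost / annual savings
Payback = 7278 / 3963
Payback = 1.84 years

1.84


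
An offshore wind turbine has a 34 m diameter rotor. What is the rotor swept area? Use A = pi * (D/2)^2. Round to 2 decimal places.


Compute the rotor radius:
  r = D / 2 = 34 / 2 = 17.0 m
Calculate swept area:
  A = pi * r^2 = pi * 17.0^2
  A = 907.92 m^2

907.92


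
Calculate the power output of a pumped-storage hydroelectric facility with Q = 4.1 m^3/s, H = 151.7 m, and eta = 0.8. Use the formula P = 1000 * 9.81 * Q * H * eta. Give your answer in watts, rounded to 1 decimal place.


Apply the hydropower formula P = rho * g * Q * H * eta
rho * g = 1000 * 9.81 = 9810.0
P = 9810.0 * 4.1 * 151.7 * 0.8
P = 4881220.6 W

4881220.6


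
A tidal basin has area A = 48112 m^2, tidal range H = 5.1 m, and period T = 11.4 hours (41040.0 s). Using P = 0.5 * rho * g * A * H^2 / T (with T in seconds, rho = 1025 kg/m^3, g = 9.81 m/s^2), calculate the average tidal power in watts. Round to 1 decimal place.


Convert period to seconds: T = 11.4 * 3600 = 41040.0 s
H^2 = 5.1^2 = 26.01
P = 0.5 * rho * g * A * H^2 / T
P = 0.5 * 1025 * 9.81 * 48112 * 26.01 / 41040.0
P = 153302.5 W

153302.5


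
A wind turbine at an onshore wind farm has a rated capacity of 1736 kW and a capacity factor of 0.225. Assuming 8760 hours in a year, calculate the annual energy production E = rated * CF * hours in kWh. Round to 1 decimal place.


Annual energy = rated_kW * capacity_factor * hours_per_year
Given: P_rated = 1736 kW, CF = 0.225, hours = 8760
E = 1736 * 0.225 * 8760
E = 3421656.0 kWh

3421656.0


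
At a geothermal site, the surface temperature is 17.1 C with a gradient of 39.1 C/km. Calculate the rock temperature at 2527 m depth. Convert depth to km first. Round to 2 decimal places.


Convert depth to km: 2527 / 1000 = 2.527 km
Temperature increase = gradient * depth_km = 39.1 * 2.527 = 98.81 C
Temperature at depth = T_surface + delta_T = 17.1 + 98.81
T = 115.91 C

115.91


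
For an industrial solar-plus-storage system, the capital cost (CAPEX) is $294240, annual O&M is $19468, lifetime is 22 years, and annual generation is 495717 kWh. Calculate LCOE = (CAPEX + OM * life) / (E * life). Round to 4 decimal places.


Total cost = CAPEX + OM * lifetime = 294240 + 19468 * 22 = 294240 + 428296 = 722536
Total generation = annual * lifetime = 495717 * 22 = 10905774 kWh
LCOE = 722536 / 10905774
LCOE = 0.0663 $/kWh

0.0663


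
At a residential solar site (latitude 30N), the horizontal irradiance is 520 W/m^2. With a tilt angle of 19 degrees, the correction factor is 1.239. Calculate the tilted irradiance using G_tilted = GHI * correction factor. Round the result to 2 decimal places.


Identify the given values:
  GHI = 520 W/m^2, tilt correction factor = 1.239
Apply the formula G_tilted = GHI * factor:
  G_tilted = 520 * 1.239
  G_tilted = 644.28 W/m^2

644.28


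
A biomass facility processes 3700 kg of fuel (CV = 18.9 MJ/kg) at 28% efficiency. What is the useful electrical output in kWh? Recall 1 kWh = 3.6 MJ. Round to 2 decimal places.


Total energy = mass * CV = 3700 * 18.9 = 69930.0 MJ
Useful energy = total * eta = 69930.0 * 0.28 = 19580.4 MJ
Convert to kWh: 19580.4 / 3.6
Useful energy = 5439.00 kWh

5439.00


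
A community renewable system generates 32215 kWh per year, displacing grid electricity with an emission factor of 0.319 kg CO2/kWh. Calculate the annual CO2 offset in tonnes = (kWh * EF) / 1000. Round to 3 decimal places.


CO2 offset in kg = generation * emission_factor
CO2 offset = 32215 * 0.319 = 10276.59 kg
Convert to tonnes:
  CO2 offset = 10276.59 / 1000 = 10.277 tonnes

10.277


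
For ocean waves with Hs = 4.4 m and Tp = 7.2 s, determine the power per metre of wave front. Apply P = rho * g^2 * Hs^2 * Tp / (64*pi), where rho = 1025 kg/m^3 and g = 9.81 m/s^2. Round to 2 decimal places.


Apply wave power formula:
  g^2 = 9.81^2 = 96.2361
  Hs^2 = 4.4^2 = 19.36
  Numerator = rho * g^2 * Hs^2 * Tp = 1025 * 96.2361 * 19.36 * 7.2 = 13749906.01
  Denominator = 64 * pi = 201.0619
  P = 13749906.01 / 201.0619 = 68386.42 W/m

68386.42


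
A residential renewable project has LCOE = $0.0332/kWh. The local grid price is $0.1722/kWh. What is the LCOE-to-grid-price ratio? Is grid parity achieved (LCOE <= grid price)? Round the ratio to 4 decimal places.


Compare LCOE to grid price:
  LCOE = $0.0332/kWh, Grid price = $0.1722/kWh
  Ratio = LCOE / grid_price = 0.0332 / 0.1722 = 0.1928
  Grid parity achieved (ratio <= 1)? yes

0.1928


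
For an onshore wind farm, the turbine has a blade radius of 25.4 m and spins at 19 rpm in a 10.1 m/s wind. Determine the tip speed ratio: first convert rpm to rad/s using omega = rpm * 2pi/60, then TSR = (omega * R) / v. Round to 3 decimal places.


Convert rotational speed to rad/s:
  omega = 19 * 2 * pi / 60 = 1.9897 rad/s
Compute tip speed:
  v_tip = omega * R = 1.9897 * 25.4 = 50.538 m/s
Tip speed ratio:
  TSR = v_tip / v_wind = 50.538 / 10.1 = 5.004

5.004


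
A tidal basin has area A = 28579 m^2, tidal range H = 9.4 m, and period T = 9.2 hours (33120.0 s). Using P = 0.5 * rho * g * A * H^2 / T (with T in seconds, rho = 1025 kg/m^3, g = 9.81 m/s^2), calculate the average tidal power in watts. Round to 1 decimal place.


Convert period to seconds: T = 9.2 * 3600 = 33120.0 s
H^2 = 9.4^2 = 88.36
P = 0.5 * rho * g * A * H^2 / T
P = 0.5 * 1025 * 9.81 * 28579 * 88.36 / 33120.0
P = 383332.2 W

383332.2


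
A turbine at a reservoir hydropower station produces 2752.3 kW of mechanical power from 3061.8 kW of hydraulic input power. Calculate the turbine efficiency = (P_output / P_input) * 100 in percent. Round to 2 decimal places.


Turbine efficiency = (output power / input power) * 100
eta = (2752.3 / 3061.8) * 100
eta = 89.89%

89.89


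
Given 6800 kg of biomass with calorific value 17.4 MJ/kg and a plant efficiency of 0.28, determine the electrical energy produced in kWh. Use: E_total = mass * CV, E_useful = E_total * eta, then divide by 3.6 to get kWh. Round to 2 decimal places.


Total energy = mass * CV = 6800 * 17.4 = 118320.0 MJ
Useful energy = total * eta = 118320.0 * 0.28 = 33129.6 MJ
Convert to kWh: 33129.6 / 3.6
Useful energy = 9202.67 kWh

9202.67


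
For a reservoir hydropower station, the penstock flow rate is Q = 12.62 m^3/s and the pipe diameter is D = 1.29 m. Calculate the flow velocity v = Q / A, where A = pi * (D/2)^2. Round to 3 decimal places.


Compute pipe cross-sectional area:
  A = pi * (D/2)^2 = pi * (1.29/2)^2 = 1.307 m^2
Calculate velocity:
  v = Q / A = 12.62 / 1.307
  v = 9.656 m/s

9.656


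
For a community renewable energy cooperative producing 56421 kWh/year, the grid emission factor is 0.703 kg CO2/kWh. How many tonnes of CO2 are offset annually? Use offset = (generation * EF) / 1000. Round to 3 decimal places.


CO2 offset in kg = generation * emission_factor
CO2 offset = 56421 * 0.703 = 39663.96 kg
Convert to tonnes:
  CO2 offset = 39663.96 / 1000 = 39.664 tonnes

39.664


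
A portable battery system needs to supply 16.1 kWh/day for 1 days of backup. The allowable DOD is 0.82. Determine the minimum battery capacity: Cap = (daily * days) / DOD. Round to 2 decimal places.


Total energy needed = daily * days = 16.1 * 1 = 16.1 kWh
Account for depth of discharge:
  Cap = total_energy / DOD = 16.1 / 0.82
  Cap = 19.63 kWh

19.63


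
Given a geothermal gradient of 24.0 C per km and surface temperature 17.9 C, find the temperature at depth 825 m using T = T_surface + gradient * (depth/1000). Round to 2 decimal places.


Convert depth to km: 825 / 1000 = 0.825 km
Temperature increase = gradient * depth_km = 24.0 * 0.825 = 19.8 C
Temperature at depth = T_surface + delta_T = 17.9 + 19.8
T = 37.70 C

37.70


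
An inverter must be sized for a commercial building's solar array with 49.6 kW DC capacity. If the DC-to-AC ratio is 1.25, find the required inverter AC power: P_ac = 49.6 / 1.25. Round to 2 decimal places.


The inverter AC capacity is determined by the DC/AC ratio.
Given: P_dc = 49.6 kW, DC/AC ratio = 1.25
P_ac = P_dc / ratio = 49.6 / 1.25
P_ac = 39.68 kW

39.68


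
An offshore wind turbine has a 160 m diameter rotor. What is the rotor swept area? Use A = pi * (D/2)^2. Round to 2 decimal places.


Compute the rotor radius:
  r = D / 2 = 160 / 2 = 80.0 m
Calculate swept area:
  A = pi * r^2 = pi * 80.0^2
  A = 20106.19 m^2

20106.19


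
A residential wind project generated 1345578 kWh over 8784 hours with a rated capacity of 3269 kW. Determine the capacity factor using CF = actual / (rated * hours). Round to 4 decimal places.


Capacity factor = actual output / maximum possible output
Maximum possible = rated * hours = 3269 * 8784 = 28714896 kWh
CF = 1345578 / 28714896
CF = 0.0469

0.0469


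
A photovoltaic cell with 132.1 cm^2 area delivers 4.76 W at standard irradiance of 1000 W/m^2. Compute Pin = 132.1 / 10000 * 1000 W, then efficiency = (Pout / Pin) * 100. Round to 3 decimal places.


First compute the input power:
  Pin = area_cm2 / 10000 * G = 132.1 / 10000 * 1000 = 13.21 W
Then compute efficiency:
  Efficiency = (Pout / Pin) * 100 = (4.76 / 13.21) * 100
  Efficiency = 36.033%

36.033


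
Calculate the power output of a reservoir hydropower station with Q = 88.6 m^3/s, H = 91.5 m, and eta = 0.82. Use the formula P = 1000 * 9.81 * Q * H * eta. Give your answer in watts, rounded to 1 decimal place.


Apply the hydropower formula P = rho * g * Q * H * eta
rho * g = 1000 * 9.81 = 9810.0
P = 9810.0 * 88.6 * 91.5 * 0.82
P = 65213525.0 W

65213525.0


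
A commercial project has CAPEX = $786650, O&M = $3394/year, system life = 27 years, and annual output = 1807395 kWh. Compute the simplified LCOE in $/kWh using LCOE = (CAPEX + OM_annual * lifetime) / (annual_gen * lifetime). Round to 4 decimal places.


Total cost = CAPEX + OM * lifetime = 786650 + 3394 * 27 = 786650 + 91638 = 878288
Total generation = annual * lifetime = 1807395 * 27 = 48799665 kWh
LCOE = 878288 / 48799665
LCOE = 0.0180 $/kWh

0.0180


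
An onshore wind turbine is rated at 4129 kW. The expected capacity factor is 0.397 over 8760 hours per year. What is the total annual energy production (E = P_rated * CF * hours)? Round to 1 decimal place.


Annual energy = rated_kW * capacity_factor * hours_per_year
Given: P_rated = 4129 kW, CF = 0.397, hours = 8760
E = 4129 * 0.397 * 8760
E = 14359505.9 kWh

14359505.9


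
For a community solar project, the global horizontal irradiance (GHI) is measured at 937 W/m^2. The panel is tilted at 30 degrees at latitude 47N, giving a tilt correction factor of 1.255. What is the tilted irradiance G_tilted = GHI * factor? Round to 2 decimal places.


Identify the given values:
  GHI = 937 W/m^2, tilt correction factor = 1.255
Apply the formula G_tilted = GHI * factor:
  G_tilted = 937 * 1.255
  G_tilted = 1175.94 W/m^2

1175.94


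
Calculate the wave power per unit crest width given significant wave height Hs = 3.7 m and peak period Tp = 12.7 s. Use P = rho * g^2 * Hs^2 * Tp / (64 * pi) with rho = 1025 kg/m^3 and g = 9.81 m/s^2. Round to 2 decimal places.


Apply wave power formula:
  g^2 = 9.81^2 = 96.2361
  Hs^2 = 3.7^2 = 13.69
  Numerator = rho * g^2 * Hs^2 * Tp = 1025 * 96.2361 * 13.69 * 12.7 = 17150194.48
  Denominator = 64 * pi = 201.0619
  P = 17150194.48 / 201.0619 = 85298.07 W/m

85298.07


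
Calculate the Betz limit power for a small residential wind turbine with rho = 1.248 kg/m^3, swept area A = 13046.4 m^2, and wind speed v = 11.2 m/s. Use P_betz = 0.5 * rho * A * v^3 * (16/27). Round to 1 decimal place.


The Betz coefficient Cp_max = 16/27 = 0.5926
v^3 = 11.2^3 = 1404.928
P_betz = 0.5 * rho * A * v^3 * Cp_max
P_betz = 0.5 * 1.248 * 13046.4 * 1404.928 * 0.5926
P_betz = 6777750.3 W

6777750.3


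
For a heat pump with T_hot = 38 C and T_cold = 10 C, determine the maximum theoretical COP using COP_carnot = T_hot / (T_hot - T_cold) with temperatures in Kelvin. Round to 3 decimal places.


Convert to Kelvin:
  T_hot = 38 + 273.15 = 311.15 K
  T_cold = 10 + 273.15 = 283.15 K
Apply Carnot COP formula:
  COP = T_hot_K / (T_hot_K - T_cold_K) = 311.15 / 28.0
  COP = 11.113

11.113


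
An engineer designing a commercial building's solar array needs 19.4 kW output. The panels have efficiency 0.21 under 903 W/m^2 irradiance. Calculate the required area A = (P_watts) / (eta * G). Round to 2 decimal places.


Convert target power to watts: P = 19.4 * 1000 = 19400.0 W
Compute denominator: eta * G = 0.21 * 903 = 189.63
Required area A = P / (eta * G) = 19400.0 / 189.63
A = 102.30 m^2

102.30


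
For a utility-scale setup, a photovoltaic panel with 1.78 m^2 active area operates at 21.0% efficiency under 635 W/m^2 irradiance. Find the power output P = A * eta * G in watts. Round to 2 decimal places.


Use the solar power formula P = A * eta * G.
Given: A = 1.78 m^2, eta = 0.21, G = 635 W/m^2
P = 1.78 * 0.21 * 635
P = 237.36 W

237.36


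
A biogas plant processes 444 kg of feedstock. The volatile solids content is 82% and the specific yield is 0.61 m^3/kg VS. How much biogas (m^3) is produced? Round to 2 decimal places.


Compute volatile solids:
  VS = mass * VS_fraction = 444 * 0.82 = 364.08 kg
Calculate biogas volume:
  Biogas = VS * specific_yield = 364.08 * 0.61
  Biogas = 222.09 m^3

222.09


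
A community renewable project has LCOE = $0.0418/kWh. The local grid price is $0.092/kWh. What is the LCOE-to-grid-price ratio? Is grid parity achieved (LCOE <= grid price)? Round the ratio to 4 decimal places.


Compare LCOE to grid price:
  LCOE = $0.0418/kWh, Grid price = $0.092/kWh
  Ratio = LCOE / grid_price = 0.0418 / 0.092 = 0.4543
  Grid parity achieved (ratio <= 1)? yes

0.4543


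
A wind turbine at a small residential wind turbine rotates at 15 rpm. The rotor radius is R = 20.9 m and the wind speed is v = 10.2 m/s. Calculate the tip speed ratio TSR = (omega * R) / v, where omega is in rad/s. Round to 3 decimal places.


Convert rotational speed to rad/s:
  omega = 15 * 2 * pi / 60 = 1.5708 rad/s
Compute tip speed:
  v_tip = omega * R = 1.5708 * 20.9 = 32.83 m/s
Tip speed ratio:
  TSR = v_tip / v_wind = 32.83 / 10.2 = 3.219

3.219


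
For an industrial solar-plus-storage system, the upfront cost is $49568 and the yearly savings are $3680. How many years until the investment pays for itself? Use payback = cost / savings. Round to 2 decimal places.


Simple payback period = initial cost / annual savings
Payback = 49568 / 3680
Payback = 13.47 years

13.47


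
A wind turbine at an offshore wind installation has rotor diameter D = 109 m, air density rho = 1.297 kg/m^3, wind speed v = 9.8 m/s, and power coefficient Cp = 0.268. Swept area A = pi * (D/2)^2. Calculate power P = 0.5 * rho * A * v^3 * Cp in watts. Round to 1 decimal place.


Step 1 -- Compute swept area:
  A = pi * (D/2)^2 = pi * (109/2)^2 = 9331.32 m^2
Step 2 -- Apply wind power equation:
  P = 0.5 * rho * A * v^3 * Cp
  v^3 = 9.8^3 = 941.192
  P = 0.5 * 1.297 * 9331.32 * 941.192 * 0.268
  P = 1526391.3 W

1526391.3


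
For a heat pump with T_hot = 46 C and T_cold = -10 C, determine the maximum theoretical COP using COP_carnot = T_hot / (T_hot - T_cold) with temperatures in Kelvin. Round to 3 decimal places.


Convert to Kelvin:
  T_hot = 46 + 273.15 = 319.15 K
  T_cold = -10 + 273.15 = 263.15 K
Apply Carnot COP formula:
  COP = T_hot_K / (T_hot_K - T_cold_K) = 319.15 / 56.0
  COP = 5.699

5.699


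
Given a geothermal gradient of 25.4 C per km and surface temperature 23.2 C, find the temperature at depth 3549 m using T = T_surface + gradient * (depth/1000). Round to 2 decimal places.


Convert depth to km: 3549 / 1000 = 3.549 km
Temperature increase = gradient * depth_km = 25.4 * 3.549 = 90.14 C
Temperature at depth = T_surface + delta_T = 23.2 + 90.14
T = 113.34 C

113.34


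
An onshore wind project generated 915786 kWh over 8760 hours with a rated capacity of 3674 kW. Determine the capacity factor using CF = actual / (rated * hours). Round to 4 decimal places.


Capacity factor = actual output / maximum possible output
Maximum possible = rated * hours = 3674 * 8760 = 32184240 kWh
CF = 915786 / 32184240
CF = 0.0285

0.0285


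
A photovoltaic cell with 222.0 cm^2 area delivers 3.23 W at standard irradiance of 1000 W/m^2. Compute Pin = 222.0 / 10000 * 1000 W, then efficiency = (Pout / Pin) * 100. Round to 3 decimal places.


First compute the input power:
  Pin = area_cm2 / 10000 * G = 222.0 / 10000 * 1000 = 22.2 W
Then compute efficiency:
  Efficiency = (Pout / Pin) * 100 = (3.23 / 22.2) * 100
  Efficiency = 14.550%

14.550


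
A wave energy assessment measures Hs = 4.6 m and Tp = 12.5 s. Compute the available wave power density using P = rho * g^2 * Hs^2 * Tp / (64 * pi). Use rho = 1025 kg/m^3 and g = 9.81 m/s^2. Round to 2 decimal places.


Apply wave power formula:
  g^2 = 9.81^2 = 96.2361
  Hs^2 = 4.6^2 = 21.16
  Numerator = rho * g^2 * Hs^2 * Tp = 1025 * 96.2361 * 21.16 * 12.5 = 26090809.66
  Denominator = 64 * pi = 201.0619
  P = 26090809.66 / 201.0619 = 129765.04 W/m

129765.04


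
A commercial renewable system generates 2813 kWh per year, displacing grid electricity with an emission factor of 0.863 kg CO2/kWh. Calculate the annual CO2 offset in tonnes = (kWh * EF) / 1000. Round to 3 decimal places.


CO2 offset in kg = generation * emission_factor
CO2 offset = 2813 * 0.863 = 2427.62 kg
Convert to tonnes:
  CO2 offset = 2427.62 / 1000 = 2.428 tonnes

2.428


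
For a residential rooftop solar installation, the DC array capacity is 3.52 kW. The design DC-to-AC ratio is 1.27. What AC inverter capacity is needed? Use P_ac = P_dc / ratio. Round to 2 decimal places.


The inverter AC capacity is determined by the DC/AC ratio.
Given: P_dc = 3.52 kW, DC/AC ratio = 1.27
P_ac = P_dc / ratio = 3.52 / 1.27
P_ac = 2.77 kW

2.77


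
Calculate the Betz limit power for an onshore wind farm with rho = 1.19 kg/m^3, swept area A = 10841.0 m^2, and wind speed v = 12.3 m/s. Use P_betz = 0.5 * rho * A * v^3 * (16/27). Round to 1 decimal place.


The Betz coefficient Cp_max = 16/27 = 0.5926
v^3 = 12.3^3 = 1860.867
P_betz = 0.5 * rho * A * v^3 * Cp_max
P_betz = 0.5 * 1.19 * 10841.0 * 1860.867 * 0.5926
P_betz = 7113082.8 W

7113082.8


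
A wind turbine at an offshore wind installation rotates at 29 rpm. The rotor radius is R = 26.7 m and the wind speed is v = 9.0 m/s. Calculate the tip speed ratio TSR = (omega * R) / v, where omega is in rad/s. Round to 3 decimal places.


Convert rotational speed to rad/s:
  omega = 29 * 2 * pi / 60 = 3.0369 rad/s
Compute tip speed:
  v_tip = omega * R = 3.0369 * 26.7 = 81.085 m/s
Tip speed ratio:
  TSR = v_tip / v_wind = 81.085 / 9.0 = 9.009

9.009


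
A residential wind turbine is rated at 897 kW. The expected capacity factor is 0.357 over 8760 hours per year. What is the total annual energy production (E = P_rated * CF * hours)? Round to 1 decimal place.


Annual energy = rated_kW * capacity_factor * hours_per_year
Given: P_rated = 897 kW, CF = 0.357, hours = 8760
E = 897 * 0.357 * 8760
E = 2805206.0 kWh

2805206.0


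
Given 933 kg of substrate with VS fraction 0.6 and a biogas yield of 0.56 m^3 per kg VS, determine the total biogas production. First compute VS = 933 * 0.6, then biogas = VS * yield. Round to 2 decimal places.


Compute volatile solids:
  VS = mass * VS_fraction = 933 * 0.6 = 559.8 kg
Calculate biogas volume:
  Biogas = VS * specific_yield = 559.8 * 0.56
  Biogas = 313.49 m^3

313.49


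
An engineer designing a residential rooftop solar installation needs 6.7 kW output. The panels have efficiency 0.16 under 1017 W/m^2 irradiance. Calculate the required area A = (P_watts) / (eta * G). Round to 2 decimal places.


Convert target power to watts: P = 6.7 * 1000 = 6700.0 W
Compute denominator: eta * G = 0.16 * 1017 = 162.72
Required area A = P / (eta * G) = 6700.0 / 162.72
A = 41.18 m^2

41.18


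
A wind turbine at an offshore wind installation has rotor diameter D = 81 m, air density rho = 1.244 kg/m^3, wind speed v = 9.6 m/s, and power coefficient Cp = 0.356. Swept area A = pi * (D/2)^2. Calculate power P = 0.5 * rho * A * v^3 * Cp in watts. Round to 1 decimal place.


Step 1 -- Compute swept area:
  A = pi * (D/2)^2 = pi * (81/2)^2 = 5153.0 m^2
Step 2 -- Apply wind power equation:
  P = 0.5 * rho * A * v^3 * Cp
  v^3 = 9.6^3 = 884.736
  P = 0.5 * 1.244 * 5153.0 * 884.736 * 0.356
  P = 1009517.8 W

1009517.8


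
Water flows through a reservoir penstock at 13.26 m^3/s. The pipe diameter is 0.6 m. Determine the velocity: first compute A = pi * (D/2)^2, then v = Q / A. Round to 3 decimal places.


Compute pipe cross-sectional area:
  A = pi * (D/2)^2 = pi * (0.6/2)^2 = 0.2827 m^2
Calculate velocity:
  v = Q / A = 13.26 / 0.2827
  v = 46.898 m/s

46.898


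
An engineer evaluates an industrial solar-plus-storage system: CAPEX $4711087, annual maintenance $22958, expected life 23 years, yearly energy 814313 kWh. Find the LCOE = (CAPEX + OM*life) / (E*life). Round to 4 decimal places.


Total cost = CAPEX + OM * lifetime = 4711087 + 22958 * 23 = 4711087 + 528034 = 5239121
Total generation = annual * lifetime = 814313 * 23 = 18729199 kWh
LCOE = 5239121 / 18729199
LCOE = 0.2797 $/kWh

0.2797


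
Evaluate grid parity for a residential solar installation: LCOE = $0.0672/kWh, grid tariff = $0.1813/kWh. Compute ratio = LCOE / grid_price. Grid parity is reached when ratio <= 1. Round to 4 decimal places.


Compare LCOE to grid price:
  LCOE = $0.0672/kWh, Grid price = $0.1813/kWh
  Ratio = LCOE / grid_price = 0.0672 / 0.1813 = 0.3707
  Grid parity achieved (ratio <= 1)? yes

0.3707


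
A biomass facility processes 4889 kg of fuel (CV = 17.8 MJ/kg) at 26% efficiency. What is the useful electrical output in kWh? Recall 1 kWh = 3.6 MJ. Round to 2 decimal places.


Total energy = mass * CV = 4889 * 17.8 = 87024.2 MJ
Useful energy = total * eta = 87024.2 * 0.26 = 22626.29 MJ
Convert to kWh: 22626.29 / 3.6
Useful energy = 6285.08 kWh

6285.08


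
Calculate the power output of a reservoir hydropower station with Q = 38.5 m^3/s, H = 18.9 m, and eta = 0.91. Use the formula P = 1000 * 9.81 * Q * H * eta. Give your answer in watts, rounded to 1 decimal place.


Apply the hydropower formula P = rho * g * Q * H * eta
rho * g = 1000 * 9.81 = 9810.0
P = 9810.0 * 38.5 * 18.9 * 0.91
P = 6495804.3 W

6495804.3


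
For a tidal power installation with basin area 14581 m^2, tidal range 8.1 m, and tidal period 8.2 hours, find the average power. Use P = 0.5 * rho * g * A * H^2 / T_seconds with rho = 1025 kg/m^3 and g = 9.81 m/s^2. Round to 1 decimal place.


Convert period to seconds: T = 8.2 * 3600 = 29520.0 s
H^2 = 8.1^2 = 65.61
P = 0.5 * rho * g * A * H^2 / T
P = 0.5 * 1025 * 9.81 * 14581 * 65.61 / 29520.0
P = 162931.1 W

162931.1


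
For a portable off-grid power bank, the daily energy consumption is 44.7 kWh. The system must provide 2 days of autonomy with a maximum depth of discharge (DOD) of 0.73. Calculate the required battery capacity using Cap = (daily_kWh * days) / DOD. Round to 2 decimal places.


Total energy needed = daily * days = 44.7 * 2 = 89.4 kWh
Account for depth of discharge:
  Cap = total_energy / DOD = 89.4 / 0.73
  Cap = 122.47 kWh

122.47


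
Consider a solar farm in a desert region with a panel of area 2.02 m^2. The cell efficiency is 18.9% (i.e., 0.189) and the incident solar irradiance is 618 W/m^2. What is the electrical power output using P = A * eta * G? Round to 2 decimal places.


Use the solar power formula P = A * eta * G.
Given: A = 2.02 m^2, eta = 0.189, G = 618 W/m^2
P = 2.02 * 0.189 * 618
P = 235.94 W

235.94


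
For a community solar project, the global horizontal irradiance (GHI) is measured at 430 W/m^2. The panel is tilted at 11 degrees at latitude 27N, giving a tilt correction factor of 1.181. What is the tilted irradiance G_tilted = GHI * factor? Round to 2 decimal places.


Identify the given values:
  GHI = 430 W/m^2, tilt correction factor = 1.181
Apply the formula G_tilted = GHI * factor:
  G_tilted = 430 * 1.181
  G_tilted = 507.83 W/m^2

507.83
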